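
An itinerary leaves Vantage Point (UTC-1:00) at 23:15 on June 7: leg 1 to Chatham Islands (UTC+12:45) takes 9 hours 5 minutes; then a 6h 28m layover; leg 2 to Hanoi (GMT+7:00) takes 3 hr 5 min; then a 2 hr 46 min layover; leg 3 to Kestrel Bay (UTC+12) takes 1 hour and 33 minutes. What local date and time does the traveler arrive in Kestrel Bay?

Convert departure to UTC: 23:15 + 1:00 = 00:15 UTC on Jun 8.
Add 9 hours and 5 minutes leg 1 → 09:20 UTC.
Add 6 hours and 28 minutes layover in Chatham Islands → 15:48 UTC.
Add 3 hours 5 minutes leg 2 → 18:53 UTC.
Add 2 hours 46 minutes layover in Hanoi → 21:39 UTC.
Add 1 hour and 33 minutes leg 3 → 23:12 UTC.
Kestrel Bay is UTC+12:00, so local arrival = 23:12 + 12:00 = 11:12 on Jun 9.

11:12 on June 9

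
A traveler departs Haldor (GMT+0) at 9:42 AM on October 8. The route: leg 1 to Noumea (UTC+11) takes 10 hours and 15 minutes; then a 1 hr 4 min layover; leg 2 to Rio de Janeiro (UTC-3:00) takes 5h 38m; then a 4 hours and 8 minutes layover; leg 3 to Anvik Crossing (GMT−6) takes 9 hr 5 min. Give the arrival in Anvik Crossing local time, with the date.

9:52 AM on October 9

Haldor is at UTC+0, so departure is already 9:42 AM UTC on Oct 8.
Add 10 hours and 15 minutes leg 1 → 7:57 PM UTC.
Add 1 hour and 4 minutes layover in Noumea → 9:01 PM UTC.
Add 5 hours and 38 minutes leg 2 → 2:39 AM UTC (Oct 9).
Add 4 hours 8 minutes layover in Rio de Janeiro → 6:47 AM UTC.
Add 9 hours 5 minutes leg 3 → 3:52 PM UTC.
Anvik Crossing is UTC−6:00, so local arrival = 3:52 PM − 6:00 = 9:52 AM on Oct 9.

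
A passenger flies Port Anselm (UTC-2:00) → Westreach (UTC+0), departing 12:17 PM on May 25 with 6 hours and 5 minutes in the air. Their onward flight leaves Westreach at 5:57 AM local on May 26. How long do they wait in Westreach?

9 hours 35 minutes

Convert departure to UTC: 12:17 PM + 2:00 = 2:17 PM UTC on May 25.
Add 6 hours 5 minutes flight time → 8:22 PM UTC.
Westreach is UTC+0, so local arrival is the same: 8:22 PM on May 25.
Layover = 5:57 AM − 8:22 PM (+1 day) = 9 hours 35 minutes.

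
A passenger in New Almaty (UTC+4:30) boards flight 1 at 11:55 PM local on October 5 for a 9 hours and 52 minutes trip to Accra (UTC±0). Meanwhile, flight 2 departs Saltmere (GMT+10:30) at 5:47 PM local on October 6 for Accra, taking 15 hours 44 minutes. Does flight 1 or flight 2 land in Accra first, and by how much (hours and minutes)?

the first, by 17 hours 44 minutes

Flight 1 in UTC: 11:55 PM − 4:30 = 7:25 PM on Oct 5.
+9 hours and 52 minutes → arrive 5:17 AM UTC on Oct 6.
Flight 2 in UTC: 5:47 PM − 10:30 = 7:17 AM on Oct 6.
+15 hours 44 minutes → arrive 11:01 PM UTC on Oct 6.
Flight 1 lands earlier by 17 hours 44 minutes.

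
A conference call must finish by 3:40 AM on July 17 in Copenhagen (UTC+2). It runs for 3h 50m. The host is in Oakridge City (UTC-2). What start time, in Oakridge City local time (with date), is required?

Target end time in UTC: 3:40 AM − 2:00 = 1:40 AM on Jul 17.
Subtract 3 hours 50 minutes → start 9:50 PM UTC on Jul 16.
Oakridge City is UTC−2:00: 9:50 PM − 2:00 = 7:50 PM on Jul 16.

7:50 PM on July 16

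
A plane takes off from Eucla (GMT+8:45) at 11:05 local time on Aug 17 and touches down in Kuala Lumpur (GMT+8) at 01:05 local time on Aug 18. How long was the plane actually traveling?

14 hours 45 minutes

Departure in UTC: 11:05 − 8:45 = 02:20 on Aug 17.
Arrival in UTC: 01:05 − 8:00 = 17:05 on Aug 17.
Elapsed = 17:05 − 02:20 = 14 hours 45 minutes.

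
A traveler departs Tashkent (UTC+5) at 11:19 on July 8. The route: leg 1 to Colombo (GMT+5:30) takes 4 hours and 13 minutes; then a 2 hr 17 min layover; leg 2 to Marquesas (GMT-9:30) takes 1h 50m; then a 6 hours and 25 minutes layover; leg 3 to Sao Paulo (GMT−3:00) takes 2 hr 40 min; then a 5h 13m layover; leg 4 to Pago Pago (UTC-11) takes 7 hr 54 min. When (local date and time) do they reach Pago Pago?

01:51 on July 9

Convert departure to UTC: 11:19 − 5:00 = 06:19 UTC on Jul 8.
Add 4 hours and 13 minutes leg 1 → 10:32 UTC.
Add 2 hours and 17 minutes layover in Colombo → 12:49 UTC.
Add 1 hour and 50 minutes leg 2 → 14:39 UTC.
Add 6 hours and 25 minutes layover in Marquesas → 21:04 UTC.
Add 2 hours and 40 minutes leg 3 → 23:44 UTC.
Add 5 hours and 13 minutes layover in Sao Paulo → 04:57 UTC (Jul 9).
Add 7 hours and 54 minutes leg 4 → 12:51 UTC.
Pago Pago is UTC−11:00, so local arrival = 12:51 − 11:00 = 01:51 on Jul 9.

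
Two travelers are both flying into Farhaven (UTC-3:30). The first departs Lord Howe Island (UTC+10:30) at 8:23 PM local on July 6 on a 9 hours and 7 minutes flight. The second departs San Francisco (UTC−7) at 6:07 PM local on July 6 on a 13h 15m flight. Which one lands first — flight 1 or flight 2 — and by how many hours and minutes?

the first, by 19 hours 22 minutes

Flight 1 in UTC: 8:23 PM − 10:30 = 9:53 AM on Jul 6.
+9 hours 7 minutes → arrive 7:00 PM UTC on Jul 6.
Flight 2 in UTC: 6:07 PM + 7:00 = 1:07 AM on Jul 7.
+13 hours and 15 minutes → arrive 2:22 PM UTC on Jul 7.
Flight 1 lands earlier by 19 hours 22 minutes.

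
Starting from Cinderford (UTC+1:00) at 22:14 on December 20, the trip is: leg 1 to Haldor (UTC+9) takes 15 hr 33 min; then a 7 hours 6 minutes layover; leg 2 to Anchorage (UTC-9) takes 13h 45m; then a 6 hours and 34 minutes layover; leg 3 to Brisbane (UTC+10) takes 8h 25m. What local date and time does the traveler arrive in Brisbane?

10:37 on Dec 23

Convert departure to UTC: 22:14 − 1:00 = 21:14 UTC on Dec 20.
Add 15 hours 33 minutes leg 1 → 12:47 UTC (Dec 21).
Add 7 hours 6 minutes layover in Haldor → 19:53 UTC.
Add 13 hours and 45 minutes leg 2 → 09:38 UTC (Dec 22).
Add 6 hours 34 minutes layover in Anchorage → 16:12 UTC.
Add 8 hours and 25 minutes leg 3 → 00:37 UTC (Dec 23).
Brisbane is UTC+10:00, so local arrival = 00:37 + 10:00 = 10:37 on Dec 23.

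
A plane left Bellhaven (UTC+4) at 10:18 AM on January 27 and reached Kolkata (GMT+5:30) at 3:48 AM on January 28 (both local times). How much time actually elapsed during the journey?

16 hours

Kolkata is 1:30 ahead of Bellhaven.
Clock-face elapsed time (ignoring zones) is 17 hours 30 minutes.
Actual elapsed = 17 hours 30 minutes − 1:30 = 16 hours.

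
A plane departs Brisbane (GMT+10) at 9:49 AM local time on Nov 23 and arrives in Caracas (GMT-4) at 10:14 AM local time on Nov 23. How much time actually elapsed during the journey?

14 hours 25 minutes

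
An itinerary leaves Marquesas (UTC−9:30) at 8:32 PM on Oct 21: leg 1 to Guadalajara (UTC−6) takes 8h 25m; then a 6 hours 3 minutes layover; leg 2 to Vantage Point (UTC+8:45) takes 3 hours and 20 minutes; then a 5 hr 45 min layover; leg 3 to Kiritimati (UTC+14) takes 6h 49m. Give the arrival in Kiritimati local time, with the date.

2:24 AM on October 24

Convert departure to UTC: 8:32 PM + 9:30 = 6:02 AM UTC on Oct 22.
Add 8 hours and 25 minutes leg 1 → 2:27 PM UTC.
Add 6 hours and 3 minutes layover in Guadalajara → 8:30 PM UTC.
Add 3 hours and 20 minutes leg 2 → 11:50 PM UTC.
Add 5 hours and 45 minutes layover in Vantage Point → 5:35 AM UTC (Oct 23).
Add 6 hours 49 minutes leg 3 → 12:24 PM UTC.
Kiritimati is UTC+14:00, so local arrival = 12:24 PM + 14:00 = 2:24 AM on Oct 24.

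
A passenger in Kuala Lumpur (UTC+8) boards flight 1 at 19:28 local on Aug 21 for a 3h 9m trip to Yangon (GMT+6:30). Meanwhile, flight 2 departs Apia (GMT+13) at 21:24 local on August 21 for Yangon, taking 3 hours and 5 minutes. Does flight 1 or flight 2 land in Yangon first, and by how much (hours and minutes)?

Flight 1 in UTC: 19:28 − 8:00 = 11:28 on Aug 21.
+3 hours and 9 minutes → arrive 14:37 UTC on Aug 21.
Flight 2 in UTC: 21:24 − 13:00 = 08:24 on Aug 21.
+3 hours 5 minutes → arrive 11:29 UTC on Aug 21.
Flight 2 lands earlier by 3 hours 8 minutes.

the second, by 3 hours 8 minutes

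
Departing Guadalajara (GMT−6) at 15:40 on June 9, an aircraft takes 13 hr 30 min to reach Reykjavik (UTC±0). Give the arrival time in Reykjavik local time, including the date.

11:10 on June 10

Convert departure to UTC: 15:40 + 6:00 = 21:40 UTC on Jun 9.
Add 13 hours and 30 minutes travel time → 11:10 UTC (Jun 10).
Reykjavik is UTC+0, so local arrival is the same: 11:10 on Jun 10.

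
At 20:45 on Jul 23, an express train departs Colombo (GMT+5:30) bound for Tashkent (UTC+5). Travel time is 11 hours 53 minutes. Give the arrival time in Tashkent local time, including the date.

Tashkent is 0:30 behind Colombo.
After 11 hours and 53 minutes it is 08:38 (Jul 24) in Colombo.
Shift by the zone difference: 08:38 − 0:30 = 08:08 on Jul 24 in Tashkent.

08:08 on Jul 24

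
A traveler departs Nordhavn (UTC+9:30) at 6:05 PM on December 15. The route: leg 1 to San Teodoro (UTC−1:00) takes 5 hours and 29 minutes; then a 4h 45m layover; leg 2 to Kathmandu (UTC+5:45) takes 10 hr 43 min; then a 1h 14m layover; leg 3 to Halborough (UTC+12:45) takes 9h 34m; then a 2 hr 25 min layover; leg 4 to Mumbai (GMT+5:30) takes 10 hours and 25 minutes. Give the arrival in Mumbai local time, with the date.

Convert departure to UTC: 6:05 PM − 9:30 = 8:35 AM UTC on Dec 15.
Add 5 hours and 29 minutes leg 1 → 2:04 PM UTC.
Add 4 hours and 45 minutes layover in San Teodoro → 6:49 PM UTC.
Add 10 hours 43 minutes leg 2 → 5:32 AM UTC (Dec 16).
Add 1 hour and 14 minutes layover in Kathmandu → 6:46 AM UTC.
Add 9 hours 34 minutes leg 3 → 4:20 PM UTC.
Add 2 hours 25 minutes layover in Halborough → 6:45 PM UTC.
Add 10 hours and 25 minutes leg 4 → 5:10 AM UTC (Dec 17).
Mumbai is UTC+5:30, so local arrival = 5:10 AM + 5:30 = 10:40 AM on Dec 17.

10:40 AM on Dec 17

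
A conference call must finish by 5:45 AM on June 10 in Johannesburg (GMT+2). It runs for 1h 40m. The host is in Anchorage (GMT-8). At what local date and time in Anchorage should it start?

6:05 PM on Jun 9

Target end time in UTC: 5:45 AM − 2:00 = 3:45 AM on Jun 10.
Subtract 1 hour 40 minutes → start 2:05 AM UTC on Jun 10.
Anchorage is UTC−8:00: 2:05 AM − 8:00 = 6:05 PM on Jun 9.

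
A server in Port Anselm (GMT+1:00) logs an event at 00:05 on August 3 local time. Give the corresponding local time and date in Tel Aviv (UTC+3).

In UTC: 00:05 − 1:00 = 23:05 on Aug 2.
Tel Aviv is UTC+3:00: 23:05 + 3:00 = 02:05 on Aug 3.

02:05 on August 3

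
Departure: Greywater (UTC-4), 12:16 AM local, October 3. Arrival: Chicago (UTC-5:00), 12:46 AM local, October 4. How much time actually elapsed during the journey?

25 hours 30 minutes

Departure in UTC: 12:16 AM + 4:00 = 4:16 AM on Oct 3.
Arrival in UTC: 12:46 AM + 5:00 = 5:46 AM on Oct 4.
Elapsed = 5:46 AM − 4:16 AM (+1 day) = 25 hours 30 minutes.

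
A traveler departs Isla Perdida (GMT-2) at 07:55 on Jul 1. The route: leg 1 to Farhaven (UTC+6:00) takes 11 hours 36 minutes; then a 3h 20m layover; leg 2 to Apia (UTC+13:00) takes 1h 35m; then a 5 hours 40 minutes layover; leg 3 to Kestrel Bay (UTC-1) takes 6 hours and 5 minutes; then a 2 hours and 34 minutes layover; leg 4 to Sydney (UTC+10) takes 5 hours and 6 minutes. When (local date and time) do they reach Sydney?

07:51 on July 3

Convert departure to UTC: 07:55 + 2:00 = 09:55 UTC on Jul 1.
Add 11 hours 36 minutes leg 1 → 21:31 UTC.
Add 3 hours and 20 minutes layover in Farhaven → 00:51 UTC (Jul 2).
Add 1 hour and 35 minutes leg 2 → 02:26 UTC.
Add 5 hours 40 minutes layover in Apia → 08:06 UTC.
Add 6 hours and 5 minutes leg 3 → 14:11 UTC.
Add 2 hours 34 minutes layover in Kestrel Bay → 16:45 UTC.
Add 5 hours 6 minutes leg 4 → 21:51 UTC.
Sydney is UTC+10:00, so local arrival = 21:51 + 10:00 = 07:51 on Jul 3.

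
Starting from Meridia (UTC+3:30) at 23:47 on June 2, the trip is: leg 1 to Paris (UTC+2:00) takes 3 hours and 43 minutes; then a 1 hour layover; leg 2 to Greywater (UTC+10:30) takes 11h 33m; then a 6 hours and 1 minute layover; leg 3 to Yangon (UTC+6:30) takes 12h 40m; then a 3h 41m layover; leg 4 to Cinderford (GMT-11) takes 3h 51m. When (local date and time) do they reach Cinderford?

03:46 on Jun 4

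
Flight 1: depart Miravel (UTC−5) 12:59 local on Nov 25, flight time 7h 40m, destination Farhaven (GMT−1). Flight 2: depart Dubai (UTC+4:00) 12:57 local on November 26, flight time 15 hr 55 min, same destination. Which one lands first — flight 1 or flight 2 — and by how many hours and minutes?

Flight 1 in UTC: 12:59 + 5:00 = 17:59 on Nov 25.
+7 hours 40 minutes → arrive 01:39 UTC on Nov 26.
Flight 2 in UTC: 12:57 − 4:00 = 08:57 on Nov 26.
+15 hours 55 minutes → arrive 00:52 UTC on Nov 27.
Flight 1 lands earlier by 23 hours 13 minutes.

the first, by 23 hours 13 minutes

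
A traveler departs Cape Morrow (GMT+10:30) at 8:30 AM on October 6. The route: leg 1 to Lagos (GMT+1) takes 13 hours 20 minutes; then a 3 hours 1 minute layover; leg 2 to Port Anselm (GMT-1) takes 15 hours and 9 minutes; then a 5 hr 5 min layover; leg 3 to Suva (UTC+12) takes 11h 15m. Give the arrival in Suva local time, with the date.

9:50 AM on October 8

Convert departure to UTC: 8:30 AM − 10:30 = 10:00 PM UTC on Oct 5.
Add 13 hours and 20 minutes leg 1 → 11:20 AM UTC (Oct 6).
Add 3 hours 1 minute layover in Lagos → 2:21 PM UTC.
Add 15 hours 9 minutes leg 2 → 5:30 AM UTC (Oct 7).
Add 5 hours 5 minutes layover in Port Anselm → 10:35 AM UTC.
Add 11 hours 15 minutes leg 3 → 9:50 PM UTC.
Suva is UTC+12:00, so local arrival = 9:50 PM + 12:00 = 9:50 AM on Oct 8.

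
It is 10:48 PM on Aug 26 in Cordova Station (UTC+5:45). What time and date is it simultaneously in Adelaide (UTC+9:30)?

2:33 AM on Aug 27

In UTC: 10:48 PM − 5:45 = 5:03 PM on Aug 26.
Adelaide is UTC+9:30: 5:03 PM + 9:30 = 2:33 AM on Aug 27.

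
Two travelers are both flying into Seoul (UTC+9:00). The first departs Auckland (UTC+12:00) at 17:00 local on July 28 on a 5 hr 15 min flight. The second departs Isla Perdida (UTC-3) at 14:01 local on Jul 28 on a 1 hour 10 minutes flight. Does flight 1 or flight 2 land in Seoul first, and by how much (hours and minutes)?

Flight 1 in UTC: 17:00 − 12:00 = 05:00 on Jul 28.
+5 hours and 15 minutes → arrive 10:15 UTC on Jul 28.
Flight 2 in UTC: 14:01 + 3:00 = 17:01 on Jul 28.
+1 hour and 10 minutes → arrive 18:11 UTC on Jul 28.
Flight 1 lands earlier by 7 hours 56 minutes.

the first, by 7 hours 56 minutes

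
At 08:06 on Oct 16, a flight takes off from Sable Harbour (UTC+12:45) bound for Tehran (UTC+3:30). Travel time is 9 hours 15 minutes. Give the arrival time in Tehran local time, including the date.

Convert departure to UTC: 08:06 − 12:45 = 19:21 UTC on Oct 15.
Add 9 hours and 15 minutes travel time → 04:36 UTC (Oct 16).
Tehran is UTC+3:30, so local arrival = 04:36 + 3:30 = 08:06 on Oct 16.

08:06 on October 16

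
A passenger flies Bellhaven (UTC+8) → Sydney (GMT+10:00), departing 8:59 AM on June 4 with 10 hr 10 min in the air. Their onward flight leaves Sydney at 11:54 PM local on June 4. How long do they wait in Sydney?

2 hours 45 minutes

Convert departure to UTC: 8:59 AM − 8:00 = 12:59 AM UTC on Jun 4.
Add 10 hours 10 minutes flight time → 11:09 AM UTC.
Sydney is UTC+10:00, so local arrival = 11:09 AM + 10:00 = 9:09 PM on Jun 4.
Layover = 11:54 PM − 9:09 PM = 2 hours 45 minutes.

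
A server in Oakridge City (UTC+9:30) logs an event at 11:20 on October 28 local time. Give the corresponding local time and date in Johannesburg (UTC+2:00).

Johannesburg is 7:30 behind Oakridge City.
Shift by the zone difference: 11:20 − 7:30 = 03:50 on Oct 28 in Johannesburg.

03:50 on October 28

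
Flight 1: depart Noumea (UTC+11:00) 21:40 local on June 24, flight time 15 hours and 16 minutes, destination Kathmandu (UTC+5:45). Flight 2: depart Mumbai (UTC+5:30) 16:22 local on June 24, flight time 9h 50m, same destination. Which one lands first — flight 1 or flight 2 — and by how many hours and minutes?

the second, by 5 hours 14 minutes

Flight 1 in UTC: 21:40 − 11:00 = 10:40 on Jun 24.
+15 hours 16 minutes → arrive 01:56 UTC on Jun 25.
Flight 2 in UTC: 16:22 − 5:30 = 10:52 on Jun 24.
+9 hours 50 minutes → arrive 20:42 UTC on Jun 24.
Flight 2 lands earlier by 5 hours 14 minutes.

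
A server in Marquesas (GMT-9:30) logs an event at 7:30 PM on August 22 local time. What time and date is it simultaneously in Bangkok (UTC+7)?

Bangkok is 16:30 ahead of Marquesas.
Shift by the zone difference: 7:30 PM + 16:30 = 12:00 PM on Aug 23 in Bangkok.

12:00 PM on August 23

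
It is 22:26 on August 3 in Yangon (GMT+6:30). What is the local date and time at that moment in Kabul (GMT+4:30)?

In UTC: 22:26 − 6:30 = 15:56 on Aug 3.
Kabul is UTC+4:30: 15:56 + 4:30 = 20:26 on Aug 3.

20:26 on August 3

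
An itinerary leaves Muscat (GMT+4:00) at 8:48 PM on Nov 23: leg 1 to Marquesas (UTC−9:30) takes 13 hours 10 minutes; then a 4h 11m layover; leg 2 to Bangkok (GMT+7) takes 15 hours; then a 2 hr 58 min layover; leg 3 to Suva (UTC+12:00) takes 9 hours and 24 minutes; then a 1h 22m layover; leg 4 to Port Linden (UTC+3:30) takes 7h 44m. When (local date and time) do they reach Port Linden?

2:07 AM on November 26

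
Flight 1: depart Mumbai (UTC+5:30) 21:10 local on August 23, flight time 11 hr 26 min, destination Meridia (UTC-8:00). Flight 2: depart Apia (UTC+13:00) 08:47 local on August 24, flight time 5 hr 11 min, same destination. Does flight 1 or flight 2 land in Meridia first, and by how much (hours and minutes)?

the second, by 2 hours 8 minutes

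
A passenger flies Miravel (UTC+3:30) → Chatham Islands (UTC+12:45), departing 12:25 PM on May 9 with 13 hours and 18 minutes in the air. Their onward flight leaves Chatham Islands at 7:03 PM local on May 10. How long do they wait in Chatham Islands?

8 hours 5 minutes

Convert departure to UTC: 12:25 PM − 3:30 = 8:55 AM UTC on May 9.
Add 13 hours and 18 minutes flight time → 10:13 PM UTC.
Chatham Islands is UTC+12:45, so local arrival = 10:13 PM + 12:45 = 10:58 AM on May 10.
Layover = 7:03 PM − 10:58 AM = 8 hours 5 minutes.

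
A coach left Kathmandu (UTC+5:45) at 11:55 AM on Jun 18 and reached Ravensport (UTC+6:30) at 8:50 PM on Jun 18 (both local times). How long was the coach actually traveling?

Departure in UTC: 11:55 AM − 5:45 = 6:10 AM on Jun 18.
Arrival in UTC: 8:50 PM − 6:30 = 2:20 PM on Jun 18.
Elapsed = 2:20 PM − 6:10 AM = 8 hours 10 minutes.

8 hours 10 minutes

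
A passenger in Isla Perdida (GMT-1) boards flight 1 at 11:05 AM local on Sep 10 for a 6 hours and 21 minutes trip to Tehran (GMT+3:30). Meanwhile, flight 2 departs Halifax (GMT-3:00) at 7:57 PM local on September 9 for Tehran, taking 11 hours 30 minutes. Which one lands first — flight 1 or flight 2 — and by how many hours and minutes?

the second, by 7 hours 59 minutes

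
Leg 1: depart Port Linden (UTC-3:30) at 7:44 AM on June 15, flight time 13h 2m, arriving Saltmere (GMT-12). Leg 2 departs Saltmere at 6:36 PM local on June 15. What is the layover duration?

Convert departure to UTC: 7:44 AM + 3:30 = 11:14 AM UTC on Jun 15.
Add 13 hours 2 minutes flight time → 12:16 AM UTC (Jun 16).
Saltmere is UTC−12:00, so local arrival = 12:16 AM − 12:00 = 12:16 PM on Jun 15.
Layover = 6:36 PM − 12:16 PM = 6 hours 20 minutes.

6 hours 20 minutes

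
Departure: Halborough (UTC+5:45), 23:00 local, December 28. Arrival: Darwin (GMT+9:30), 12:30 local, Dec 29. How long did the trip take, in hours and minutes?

9 hours 45 minutes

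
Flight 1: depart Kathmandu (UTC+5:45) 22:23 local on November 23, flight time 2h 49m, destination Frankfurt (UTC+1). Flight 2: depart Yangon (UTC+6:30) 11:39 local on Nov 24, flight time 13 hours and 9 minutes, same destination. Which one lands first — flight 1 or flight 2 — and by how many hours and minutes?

the first, by 22 hours 51 minutes

Flight 1 in UTC: 22:23 − 5:45 = 16:38 on Nov 23.
+2 hours 49 minutes → arrive 19:27 UTC on Nov 23.
Flight 2 in UTC: 11:39 − 6:30 = 05:09 on Nov 24.
+13 hours and 9 minutes → arrive 18:18 UTC on Nov 24.
Flight 1 lands earlier by 22 hours 51 minutes.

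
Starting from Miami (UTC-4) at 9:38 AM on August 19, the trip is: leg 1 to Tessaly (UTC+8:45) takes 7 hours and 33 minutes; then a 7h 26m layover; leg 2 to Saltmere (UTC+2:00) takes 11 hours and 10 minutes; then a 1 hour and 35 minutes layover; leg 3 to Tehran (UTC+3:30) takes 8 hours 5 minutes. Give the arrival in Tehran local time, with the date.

4:57 AM on August 21

Convert departure to UTC: 9:38 AM + 4:00 = 1:38 PM UTC on Aug 19.
Add 7 hours and 33 minutes leg 1 → 9:11 PM UTC.
Add 7 hours and 26 minutes layover in Tessaly → 4:37 AM UTC (Aug 20).
Add 11 hours and 10 minutes leg 2 → 3:47 PM UTC.
Add 1 hour and 35 minutes layover in Saltmere → 5:22 PM UTC.
Add 8 hours 5 minutes leg 3 → 1:27 AM UTC (Aug 21).
Tehran is UTC+3:30, so local arrival = 1:27 AM + 3:30 = 4:57 AM on Aug 21.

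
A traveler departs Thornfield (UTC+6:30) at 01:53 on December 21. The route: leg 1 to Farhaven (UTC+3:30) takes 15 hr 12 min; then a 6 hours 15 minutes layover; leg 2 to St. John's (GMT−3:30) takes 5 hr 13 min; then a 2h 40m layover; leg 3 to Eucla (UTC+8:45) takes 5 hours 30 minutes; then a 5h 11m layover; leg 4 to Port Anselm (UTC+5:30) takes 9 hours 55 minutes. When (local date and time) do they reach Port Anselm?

02:49 on December 23

Convert departure to UTC: 01:53 − 6:30 = 19:23 UTC on Dec 20.
Add 15 hours 12 minutes leg 1 → 10:35 UTC (Dec 21).
Add 6 hours 15 minutes layover in Farhaven → 16:50 UTC.
Add 5 hours 13 minutes leg 2 → 22:03 UTC.
Add 2 hours and 40 minutes layover in St. John's → 00:43 UTC (Dec 22).
Add 5 hours and 30 minutes leg 3 → 06:13 UTC.
Add 5 hours and 11 minutes layover in Eucla → 11:24 UTC.
Add 9 hours and 55 minutes leg 4 → 21:19 UTC.
Port Anselm is UTC+5:30, so local arrival = 21:19 + 5:30 = 02:49 on Dec 23.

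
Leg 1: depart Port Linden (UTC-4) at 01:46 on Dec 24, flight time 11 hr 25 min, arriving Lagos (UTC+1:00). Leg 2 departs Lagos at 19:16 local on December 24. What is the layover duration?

1 hour 5 minutes

Convert departure to UTC: 01:46 + 4:00 = 05:46 UTC on Dec 24.
Add 11 hours and 25 minutes flight time → 17:11 UTC.
Lagos is UTC+1:00, so local arrival = 17:11 + 1:00 = 18:11 on Dec 24.
Layover = 19:16 − 18:11 = 1 hour 5 minutes.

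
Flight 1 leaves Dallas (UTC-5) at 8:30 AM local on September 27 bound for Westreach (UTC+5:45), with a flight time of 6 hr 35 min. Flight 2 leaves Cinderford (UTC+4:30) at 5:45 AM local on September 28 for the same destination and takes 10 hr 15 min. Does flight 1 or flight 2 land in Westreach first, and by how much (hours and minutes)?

Flight 1 in UTC: 8:30 AM + 5:00 = 1:30 PM on Sep 27.
+6 hours 35 minutes → arrive 8:05 PM UTC on Sep 27.
Flight 2 in UTC: 5:45 AM − 4:30 = 1:15 AM on Sep 28.
+10 hours and 15 minutes → arrive 11:30 AM UTC on Sep 28.
Flight 1 lands earlier by 15 hours 25 minutes.

the first, by 15 hours 25 minutes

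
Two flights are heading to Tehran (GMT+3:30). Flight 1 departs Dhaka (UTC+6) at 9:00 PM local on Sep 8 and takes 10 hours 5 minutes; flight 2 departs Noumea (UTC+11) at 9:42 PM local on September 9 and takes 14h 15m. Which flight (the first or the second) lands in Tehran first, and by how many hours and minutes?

Flight 1 in UTC: 9:00 PM − 6:00 = 3:00 PM on Sep 8.
+10 hours 5 minutes → arrive 1:05 AM UTC on Sep 9.
Flight 2 in UTC: 9:42 PM − 11:00 = 10:42 AM on Sep 9.
+14 hours 15 minutes → arrive 12:57 AM UTC on Sep 10.
Flight 1 lands earlier by 23 hours 52 minutes.

the first, by 23 hours 52 minutes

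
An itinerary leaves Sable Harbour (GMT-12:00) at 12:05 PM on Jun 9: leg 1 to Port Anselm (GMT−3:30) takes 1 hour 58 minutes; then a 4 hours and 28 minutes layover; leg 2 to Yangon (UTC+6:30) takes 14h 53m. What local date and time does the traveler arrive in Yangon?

Convert departure to UTC: 12:05 PM + 12:00 = 12:05 AM UTC on Jun 10.
Add 1 hour 58 minutes leg 1 → 2:03 AM UTC.
Add 4 hours 28 minutes layover in Port Anselm → 6:31 AM UTC.
Add 14 hours 53 minutes leg 2 → 9:24 PM UTC.
Yangon is UTC+6:30, so local arrival = 9:24 PM + 6:30 = 3:54 AM on Jun 11.

3:54 AM on June 11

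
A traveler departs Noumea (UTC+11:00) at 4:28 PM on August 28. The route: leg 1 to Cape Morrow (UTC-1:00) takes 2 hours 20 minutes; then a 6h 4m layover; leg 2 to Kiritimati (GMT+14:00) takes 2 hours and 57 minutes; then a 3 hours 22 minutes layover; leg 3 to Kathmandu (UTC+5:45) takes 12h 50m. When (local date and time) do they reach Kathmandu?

Convert departure to UTC: 4:28 PM − 11:00 = 5:28 AM UTC on Aug 28.
Add 2 hours 20 minutes leg 1 → 7:48 AM UTC.
Add 6 hours 4 minutes layover in Cape Morrow → 1:52 PM UTC.
Add 2 hours and 57 minutes leg 2 → 4:49 PM UTC.
Add 3 hours 22 minutes layover in Kiritimati → 8:11 PM UTC.
Add 12 hours and 50 minutes leg 3 → 9:01 AM UTC (Aug 29).
Kathmandu is UTC+5:45, so local arrival = 9:01 AM + 5:45 = 2:46 PM on Aug 29.

2:46 PM on August 29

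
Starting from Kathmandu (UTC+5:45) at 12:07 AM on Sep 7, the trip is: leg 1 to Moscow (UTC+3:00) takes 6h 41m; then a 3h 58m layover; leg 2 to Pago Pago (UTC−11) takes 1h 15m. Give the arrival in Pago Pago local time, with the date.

7:16 PM on Sep 6

Convert departure to UTC: 12:07 AM − 5:45 = 6:22 PM UTC on Sep 6.
Add 6 hours 41 minutes leg 1 → 1:03 AM UTC (Sep 7).
Add 3 hours 58 minutes layover in Moscow → 5:01 AM UTC.
Add 1 hour 15 minutes leg 2 → 6:16 AM UTC.
Pago Pago is UTC−11:00, so local arrival = 6:16 AM − 11:00 = 7:16 PM on Sep 6.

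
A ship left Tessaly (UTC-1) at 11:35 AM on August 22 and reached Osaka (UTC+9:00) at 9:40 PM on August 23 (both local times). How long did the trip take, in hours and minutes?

Osaka is 10:00 ahead of Tessaly.
Clock-face elapsed time (ignoring zones) is 34 hours 5 minutes.
Actual elapsed = 34 hours 5 minutes − 10:00 = 24 hours 5 minutes.

24 hours 5 minutes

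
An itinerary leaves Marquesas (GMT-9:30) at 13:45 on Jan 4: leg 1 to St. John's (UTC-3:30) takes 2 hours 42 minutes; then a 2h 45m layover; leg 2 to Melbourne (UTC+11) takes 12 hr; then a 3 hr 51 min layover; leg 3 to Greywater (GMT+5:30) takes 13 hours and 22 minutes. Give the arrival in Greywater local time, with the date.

Convert departure to UTC: 13:45 + 9:30 = 23:15 UTC on Jan 4.
Add 2 hours 42 minutes leg 1 → 01:57 UTC (Jan 5).
Add 2 hours 45 minutes layover in St. John's → 04:42 UTC.
Add 12 hours leg 2 → 16:42 UTC.
Add 3 hours and 51 minutes layover in Melbourne → 20:33 UTC.
Add 13 hours 22 minutes leg 3 → 09:55 UTC (Jan 6).
Greywater is UTC+5:30, so local arrival = 09:55 + 5:30 = 15:25 on Jan 6.

15:25 on Jan 6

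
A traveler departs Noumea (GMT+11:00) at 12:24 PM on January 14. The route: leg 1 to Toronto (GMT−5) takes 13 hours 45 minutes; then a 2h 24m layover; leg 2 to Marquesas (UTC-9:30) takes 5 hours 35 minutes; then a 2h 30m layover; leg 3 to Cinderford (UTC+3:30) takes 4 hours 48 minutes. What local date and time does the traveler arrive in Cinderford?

9:56 AM on January 15

Convert departure to UTC: 12:24 PM − 11:00 = 1:24 AM UTC on Jan 14.
Add 13 hours and 45 minutes leg 1 → 3:09 PM UTC.
Add 2 hours 24 minutes layover in Toronto → 5:33 PM UTC.
Add 5 hours and 35 minutes leg 2 → 11:08 PM UTC.
Add 2 hours 30 minutes layover in Marquesas → 1:38 AM UTC (Jan 15).
Add 4 hours and 48 minutes leg 3 → 6:26 AM UTC.
Cinderford is UTC+3:30, so local arrival = 6:26 AM + 3:30 = 9:56 AM on Jan 15.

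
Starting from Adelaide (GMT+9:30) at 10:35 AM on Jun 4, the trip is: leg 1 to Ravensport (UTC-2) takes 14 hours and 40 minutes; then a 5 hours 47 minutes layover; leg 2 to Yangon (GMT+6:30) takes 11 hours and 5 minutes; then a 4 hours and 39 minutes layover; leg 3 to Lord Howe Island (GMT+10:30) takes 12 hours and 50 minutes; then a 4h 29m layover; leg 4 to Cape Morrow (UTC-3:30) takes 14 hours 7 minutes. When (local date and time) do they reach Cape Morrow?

5:12 PM on Jun 6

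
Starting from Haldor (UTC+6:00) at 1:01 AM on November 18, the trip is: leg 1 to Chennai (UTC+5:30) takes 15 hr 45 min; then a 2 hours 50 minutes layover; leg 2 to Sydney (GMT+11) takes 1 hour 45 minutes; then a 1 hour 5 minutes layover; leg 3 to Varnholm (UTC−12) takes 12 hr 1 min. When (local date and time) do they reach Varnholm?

Convert departure to UTC: 1:01 AM − 6:00 = 7:01 PM UTC on Nov 17.
Add 15 hours 45 minutes leg 1 → 10:46 AM UTC (Nov 18).
Add 2 hours and 50 minutes layover in Chennai → 1:36 PM UTC.
Add 1 hour 45 minutes leg 2 → 3:21 PM UTC.
Add 1 hour 5 minutes layover in Sydney → 4:26 PM UTC.
Add 12 hours and 1 minute leg 3 → 4:27 AM UTC (Nov 19).
Varnholm is UTC−12:00, so local arrival = 4:27 AM − 12:00 = 4:27 PM on Nov 18.

4:27 PM on Nov 18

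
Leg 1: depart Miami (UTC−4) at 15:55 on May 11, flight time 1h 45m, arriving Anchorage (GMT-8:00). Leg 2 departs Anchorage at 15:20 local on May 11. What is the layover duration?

1 hour 40 minutes

Convert departure to UTC: 15:55 + 4:00 = 19:55 UTC on May 11.
Add 1 hour 45 minutes flight time → 21:40 UTC.
Anchorage is UTC−8:00, so local arrival = 21:40 − 8:00 = 13:40 on May 11.
Layover = 15:20 − 13:40 = 1 hour 40 minutes.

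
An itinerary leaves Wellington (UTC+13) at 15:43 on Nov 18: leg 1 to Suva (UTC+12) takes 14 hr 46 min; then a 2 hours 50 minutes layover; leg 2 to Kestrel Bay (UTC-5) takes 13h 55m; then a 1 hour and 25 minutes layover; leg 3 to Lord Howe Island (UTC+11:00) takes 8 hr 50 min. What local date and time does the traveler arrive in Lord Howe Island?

Convert departure to UTC: 15:43 − 13:00 = 02:43 UTC on Nov 18.
Add 14 hours and 46 minutes leg 1 → 17:29 UTC.
Add 2 hours and 50 minutes layover in Suva → 20:19 UTC.
Add 13 hours and 55 minutes leg 2 → 10:14 UTC (Nov 19).
Add 1 hour 25 minutes layover in Kestrel Bay → 11:39 UTC.
Add 8 hours and 50 minutes leg 3 → 20:29 UTC.
Lord Howe Island is UTC+11:00, so local arrival = 20:29 + 11:00 = 07:29 on Nov 20.

07:29 on November 20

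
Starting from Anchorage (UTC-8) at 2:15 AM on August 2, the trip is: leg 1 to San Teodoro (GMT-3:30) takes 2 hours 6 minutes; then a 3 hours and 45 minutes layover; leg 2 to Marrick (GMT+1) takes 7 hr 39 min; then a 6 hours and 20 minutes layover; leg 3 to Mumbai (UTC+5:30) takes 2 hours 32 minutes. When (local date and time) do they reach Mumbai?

2:07 PM on August 3

Convert departure to UTC: 2:15 AM + 8:00 = 10:15 AM UTC on Aug 2.
Add 2 hours and 6 minutes leg 1 → 12:21 PM UTC.
Add 3 hours and 45 minutes layover in San Teodoro → 4:06 PM UTC.
Add 7 hours and 39 minutes leg 2 → 11:45 PM UTC.
Add 6 hours and 20 minutes layover in Marrick → 6:05 AM UTC (Aug 3).
Add 2 hours 32 minutes leg 3 → 8:37 AM UTC.
Mumbai is UTC+5:30, so local arrival = 8:37 AM + 5:30 = 2:07 PM on Aug 3.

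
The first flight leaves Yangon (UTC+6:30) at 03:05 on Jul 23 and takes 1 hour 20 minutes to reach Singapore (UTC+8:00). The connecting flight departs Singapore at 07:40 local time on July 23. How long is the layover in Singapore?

1 hour 45 minutes

Convert departure to UTC: 03:05 − 6:30 = 20:35 UTC on Jul 22.
Add 1 hour and 20 minutes flight time → 21:55 UTC.
Singapore is UTC+8:00, so local arrival = 21:55 + 8:00 = 05:55 on Jul 23.
Layover = 07:40 − 05:55 = 1 hour 45 minutes.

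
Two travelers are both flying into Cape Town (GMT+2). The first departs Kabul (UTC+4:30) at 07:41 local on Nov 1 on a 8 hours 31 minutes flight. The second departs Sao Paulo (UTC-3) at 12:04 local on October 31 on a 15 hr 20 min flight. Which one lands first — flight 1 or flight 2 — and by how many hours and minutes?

Flight 1 in UTC: 07:41 − 4:30 = 03:11 on Nov 1.
+8 hours and 31 minutes → arrive 11:42 UTC on Nov 1.
Flight 2 in UTC: 12:04 + 3:00 = 15:04 on Oct 31.
+15 hours and 20 minutes → arrive 06:24 UTC on Nov 1.
Flight 2 lands earlier by 5 hours 18 minutes.

the second, by 5 hours 18 minutes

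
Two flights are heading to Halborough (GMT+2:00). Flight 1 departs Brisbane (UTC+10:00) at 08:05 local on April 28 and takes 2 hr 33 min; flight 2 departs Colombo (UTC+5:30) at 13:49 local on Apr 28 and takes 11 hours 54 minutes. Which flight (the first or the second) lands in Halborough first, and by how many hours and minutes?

the first, by 19 hours 35 minutes

Flight 1 in UTC: 08:05 − 10:00 = 22:05 on Apr 27.
+2 hours and 33 minutes → arrive 00:38 UTC on Apr 28.
Flight 2 in UTC: 13:49 − 5:30 = 08:19 on Apr 28.
+11 hours 54 minutes → arrive 20:13 UTC on Apr 28.
Flight 1 lands earlier by 19 hours 35 minutes.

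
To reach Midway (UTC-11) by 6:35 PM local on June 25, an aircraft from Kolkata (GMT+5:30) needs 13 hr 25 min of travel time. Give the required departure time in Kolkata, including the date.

Target arrival in UTC: 6:35 PM + 11:00 = 5:35 AM on Jun 26.
Subtract 13 hours and 25 minutes → departure 4:10 PM UTC on Jun 25.
Kolkata is UTC+5:30: 4:10 PM + 5:30 = 9:40 PM on Jun 25.

9:40 PM on Jun 25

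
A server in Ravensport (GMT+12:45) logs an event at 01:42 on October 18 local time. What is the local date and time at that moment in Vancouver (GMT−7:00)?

05:57 on Oct 17

In UTC: 01:42 − 12:45 = 12:57 on Oct 17.
Vancouver is UTC−7:00: 12:57 − 7:00 = 05:57 on Oct 17.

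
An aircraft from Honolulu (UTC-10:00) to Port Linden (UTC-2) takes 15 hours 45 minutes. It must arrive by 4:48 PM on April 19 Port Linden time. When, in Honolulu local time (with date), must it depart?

Target arrival in UTC: 4:48 PM + 2:00 = 6:48 PM on Apr 19.
Subtract 15 hours 45 minutes → departure 3:03 AM UTC on Apr 19.
Honolulu is UTC−10:00: 3:03 AM − 10:00 = 5:03 PM on Apr 18.

5:03 PM on April 18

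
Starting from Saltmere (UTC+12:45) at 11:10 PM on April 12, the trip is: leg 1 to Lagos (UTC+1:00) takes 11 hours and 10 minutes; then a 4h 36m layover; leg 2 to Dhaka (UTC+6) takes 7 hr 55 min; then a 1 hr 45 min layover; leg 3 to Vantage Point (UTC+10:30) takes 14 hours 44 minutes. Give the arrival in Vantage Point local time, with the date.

1:05 PM on Apr 14

Convert departure to UTC: 11:10 PM − 12:45 = 10:25 AM UTC on Apr 12.
Add 11 hours and 10 minutes leg 1 → 9:35 PM UTC.
Add 4 hours and 36 minutes layover in Lagos → 2:11 AM UTC (Apr 13).
Add 7 hours 55 minutes leg 2 → 10:06 AM UTC.
Add 1 hour 45 minutes layover in Dhaka → 11:51 AM UTC.
Add 14 hours 44 minutes leg 3 → 2:35 AM UTC (Apr 14).
Vantage Point is UTC+10:30, so local arrival = 2:35 AM + 10:30 = 1:05 PM on Apr 14.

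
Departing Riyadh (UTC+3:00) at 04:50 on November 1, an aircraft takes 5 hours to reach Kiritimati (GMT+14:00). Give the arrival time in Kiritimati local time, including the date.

20:50 on Nov 1

Convert departure to UTC: 04:50 − 3:00 = 01:50 UTC on Nov 1.
Add 5 hours travel time → 06:50 UTC.
Kiritimati is UTC+14:00, so local arrival = 06:50 + 14:00 = 20:50 on Nov 1.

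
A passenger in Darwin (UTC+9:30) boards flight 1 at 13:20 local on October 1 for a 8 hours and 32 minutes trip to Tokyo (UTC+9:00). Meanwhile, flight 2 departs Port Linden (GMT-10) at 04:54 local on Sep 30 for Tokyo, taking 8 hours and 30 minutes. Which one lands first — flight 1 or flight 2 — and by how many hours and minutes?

the second, by 12 hours 58 minutes

Flight 1 in UTC: 13:20 − 9:30 = 03:50 on Oct 1.
+8 hours 32 minutes → arrive 12:22 UTC on Oct 1.
Flight 2 in UTC: 04:54 + 10:00 = 14:54 on Sep 30.
+8 hours and 30 minutes → arrive 23:24 UTC on Sep 30.
Flight 2 lands earlier by 12 hours 58 minutes.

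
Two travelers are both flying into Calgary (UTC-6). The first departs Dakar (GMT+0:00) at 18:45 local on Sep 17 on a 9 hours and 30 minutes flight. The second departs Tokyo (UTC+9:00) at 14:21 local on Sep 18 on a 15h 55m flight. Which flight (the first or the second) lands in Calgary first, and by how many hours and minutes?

Flight 1 departs at 18:45 UTC (Sep 17).
+9 hours 30 minutes → arrive 04:15 UTC on Sep 18.
Flight 2 in UTC: 14:21 − 9:00 = 05:21 on Sep 18.
+15 hours 55 minutes → arrive 21:16 UTC on Sep 18.
Flight 1 lands earlier by 17 hours 1 minute.

the first, by 17 hours 1 minute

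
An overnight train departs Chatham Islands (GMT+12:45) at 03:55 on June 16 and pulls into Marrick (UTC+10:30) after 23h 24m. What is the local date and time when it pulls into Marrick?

01:04 on June 17

Convert departure to UTC: 03:55 − 12:45 = 15:10 UTC on Jun 15.
Add 23 hours 24 minutes travel time → 14:34 UTC (Jun 16).
Marrick is UTC+10:30, so local arrival = 14:34 + 10:30 = 01:04 on Jun 17.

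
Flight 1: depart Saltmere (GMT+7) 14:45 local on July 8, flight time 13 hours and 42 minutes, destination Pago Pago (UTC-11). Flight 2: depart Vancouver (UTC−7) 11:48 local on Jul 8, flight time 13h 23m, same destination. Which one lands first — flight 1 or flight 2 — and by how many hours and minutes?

the first, by 10 hours 44 minutes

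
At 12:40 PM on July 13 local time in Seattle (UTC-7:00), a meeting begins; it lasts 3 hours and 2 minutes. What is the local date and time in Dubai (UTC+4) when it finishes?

2:42 AM on Jul 14

Dubai is 11:00 ahead of Seattle.
After 3 hours 2 minutes it is 3:42 PM in Seattle.
Shift by the zone difference: 3:42 PM + 11:00 = 2:42 AM on Jul 14 in Dubai.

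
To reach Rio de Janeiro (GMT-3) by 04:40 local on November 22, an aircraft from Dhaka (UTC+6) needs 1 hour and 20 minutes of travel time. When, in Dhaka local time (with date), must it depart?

Target arrival in UTC: 04:40 + 3:00 = 07:40 on Nov 22.
Subtract 1 hour 20 minutes → departure 06:20 UTC on Nov 22.
Dhaka is UTC+6:00: 06:20 + 6:00 = 12:20 on Nov 22.

12:20 on November 22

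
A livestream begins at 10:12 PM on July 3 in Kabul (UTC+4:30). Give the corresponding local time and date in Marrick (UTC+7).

12:42 AM on July 4

In UTC: 10:12 PM − 4:30 = 5:42 PM on Jul 3.
Marrick is UTC+7:00: 5:42 PM + 7:00 = 12:42 AM on Jul 4.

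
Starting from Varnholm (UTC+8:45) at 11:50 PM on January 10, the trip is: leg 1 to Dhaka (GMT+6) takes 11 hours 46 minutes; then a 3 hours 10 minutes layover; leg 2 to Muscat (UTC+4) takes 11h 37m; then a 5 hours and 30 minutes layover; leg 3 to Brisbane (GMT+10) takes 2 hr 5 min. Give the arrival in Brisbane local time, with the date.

Convert departure to UTC: 11:50 PM − 8:45 = 3:05 PM UTC on Jan 10.
Add 11 hours and 46 minutes leg 1 → 2:51 AM UTC (Jan 11).
Add 3 hours and 10 minutes layover in Dhaka → 6:01 AM UTC.
Add 11 hours 37 minutes leg 2 → 5:38 PM UTC.
Add 5 hours and 30 minutes layover in Muscat → 11:08 PM UTC.
Add 2 hours 5 minutes leg 3 → 1:13 AM UTC (Jan 12).
Brisbane is UTC+10:00, so local arrival = 1:13 AM + 10:00 = 11:13 AM on Jan 12.

11:13 AM on January 12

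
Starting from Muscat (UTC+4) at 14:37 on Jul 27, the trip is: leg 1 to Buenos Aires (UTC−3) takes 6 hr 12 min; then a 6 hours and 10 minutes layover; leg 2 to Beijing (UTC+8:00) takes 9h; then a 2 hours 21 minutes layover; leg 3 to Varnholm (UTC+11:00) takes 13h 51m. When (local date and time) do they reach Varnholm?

Convert departure to UTC: 14:37 − 4:00 = 10:37 UTC on Jul 27.
Add 6 hours 12 minutes leg 1 → 16:49 UTC.
Add 6 hours 10 minutes layover in Buenos Aires → 22:59 UTC.
Add 9 hours leg 2 → 07:59 UTC (Jul 28).
Add 2 hours and 21 minutes layover in Beijing → 10:20 UTC.
Add 13 hours 51 minutes leg 3 → 00:11 UTC (Jul 29).
Varnholm is UTC+11:00, so local arrival = 00:11 + 11:00 = 11:11 on Jul 29.

11:11 on July 29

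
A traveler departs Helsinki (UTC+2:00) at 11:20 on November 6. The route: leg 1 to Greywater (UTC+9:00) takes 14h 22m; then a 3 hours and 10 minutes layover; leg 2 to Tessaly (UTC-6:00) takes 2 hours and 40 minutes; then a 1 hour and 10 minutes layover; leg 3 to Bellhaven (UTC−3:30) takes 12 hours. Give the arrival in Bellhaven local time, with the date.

15:12 on Nov 7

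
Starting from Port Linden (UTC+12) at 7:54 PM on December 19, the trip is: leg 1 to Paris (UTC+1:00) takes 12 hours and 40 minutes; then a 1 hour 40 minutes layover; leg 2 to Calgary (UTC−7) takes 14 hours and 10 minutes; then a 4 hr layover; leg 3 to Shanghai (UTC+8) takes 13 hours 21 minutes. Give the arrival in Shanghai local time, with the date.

Convert departure to UTC: 7:54 PM − 12:00 = 7:54 AM UTC on Dec 19.
Add 12 hours 40 minutes leg 1 → 8:34 PM UTC.
Add 1 hour and 40 minutes layover in Paris → 10:14 PM UTC.
Add 14 hours and 10 minutes leg 2 → 12:24 PM UTC (Dec 20).
Add 4 hours layover in Calgary → 4:24 PM UTC.
Add 13 hours and 21 minutes leg 3 → 5:45 AM UTC (Dec 21).
Shanghai is UTC+8:00, so local arrival = 5:45 AM + 8:00 = 1:45 PM on Dec 21.

1:45 PM on December 21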